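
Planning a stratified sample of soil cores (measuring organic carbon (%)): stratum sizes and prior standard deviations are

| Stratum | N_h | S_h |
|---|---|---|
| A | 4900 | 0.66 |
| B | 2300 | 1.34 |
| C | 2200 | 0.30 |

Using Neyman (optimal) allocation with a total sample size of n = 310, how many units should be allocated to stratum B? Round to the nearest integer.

Neyman allocation: n_h = n · N_h S_h / Σ N_i S_i, with n = 310.
  stratum A: N_h·S_h = 4900·0.66 = 3234.00
  stratum B: N_h·S_h = 2300·1.34 = 3082.00
  stratum C: N_h·S_h = 2200·0.30 = 660.00
Σ N_h S_h = 6976.00
n for stratum B = 310·3082.00/6976.00 = 136.958 → 137

137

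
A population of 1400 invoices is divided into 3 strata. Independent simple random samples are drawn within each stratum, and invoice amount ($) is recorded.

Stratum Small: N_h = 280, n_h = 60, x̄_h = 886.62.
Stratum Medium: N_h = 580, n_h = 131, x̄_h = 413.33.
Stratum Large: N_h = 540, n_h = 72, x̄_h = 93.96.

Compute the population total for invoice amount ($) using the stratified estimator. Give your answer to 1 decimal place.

τ̂_st ≈ 538723.4

τ̂_st = Σ N_h x̄_h = 280·886.62 + 580·413.33 + 540·93.96 = 538723.4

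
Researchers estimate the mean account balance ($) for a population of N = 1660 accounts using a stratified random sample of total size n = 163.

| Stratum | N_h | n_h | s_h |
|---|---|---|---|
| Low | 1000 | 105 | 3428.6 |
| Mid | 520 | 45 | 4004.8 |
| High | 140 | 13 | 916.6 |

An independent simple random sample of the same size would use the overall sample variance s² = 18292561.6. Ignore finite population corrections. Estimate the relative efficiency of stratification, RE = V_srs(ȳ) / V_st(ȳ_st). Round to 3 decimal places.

V̂(ȳ_st) = Σ W_h² s_h²/n_h, with W_h = N_h/N and N = 1660:
  stratum Low: (1000/1660)²·3428.6²/105 = 40628.3
  stratum Mid: (520/1660)²·4004.8²/45 = 34973.5
  stratum High: (140/1660)²·916.6²/13 = 459.681
V_st = 76061.5
V_srs = s²/n = 18292561.6/163 = 112224
Relative efficiency = V_srs / V_st = 112224/76061.5 = 1.4754

RE ≈ 1.475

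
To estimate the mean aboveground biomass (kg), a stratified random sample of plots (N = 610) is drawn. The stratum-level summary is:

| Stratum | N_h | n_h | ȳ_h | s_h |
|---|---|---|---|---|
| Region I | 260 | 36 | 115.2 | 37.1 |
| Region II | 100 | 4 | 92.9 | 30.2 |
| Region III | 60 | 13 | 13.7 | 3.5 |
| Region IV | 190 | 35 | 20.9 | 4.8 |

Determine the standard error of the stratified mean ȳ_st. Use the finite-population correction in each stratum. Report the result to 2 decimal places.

V̂(ȳ_st) = Σ W_h² (1 − n_h/N_h) s_h²/n_h, with W_h = N_h/N and N = 610:
  stratum Region I: (260/610)²·(1 − 36/260)·37.1²/36 = 5.98421
  stratum Region II: (100/610)²·(1 − 4/100)·30.2²/4 = 5.88255
  stratum Region III: (60/610)²·(1 − 13/60)·3.5²/13 = 0.00714138
  stratum Region IV: (190/610)²·(1 − 35/190)·4.8²/35 = 0.0521003
V̂(ȳ_st) = 11.926
SE(ȳ_st) = √11.926 = 3.4534

SE(ȳ_st) ≈ 3.45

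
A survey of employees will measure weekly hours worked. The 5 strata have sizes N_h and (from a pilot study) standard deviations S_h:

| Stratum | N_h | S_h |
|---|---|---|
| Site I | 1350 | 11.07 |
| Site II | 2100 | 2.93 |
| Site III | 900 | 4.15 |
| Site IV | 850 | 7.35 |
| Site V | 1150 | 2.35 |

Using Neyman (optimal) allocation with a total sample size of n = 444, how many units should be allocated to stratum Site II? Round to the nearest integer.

81

Neyman allocation: n_h = n · N_h S_h / Σ N_i S_i, with n = 444.
  stratum Site I: N_h·S_h = 1350·11.07 = 14944.50
  stratum Site II: N_h·S_h = 2100·2.93 = 6153.00
  stratum Site III: N_h·S_h = 900·4.15 = 3735.00
  stratum Site IV: N_h·S_h = 850·7.35 = 6247.50
  stratum Site V: N_h·S_h = 1150·2.35 = 2702.50
Σ N_h S_h = 33782.50
n for stratum Site II = 444·6153.00/33782.50 = 80.868 → 81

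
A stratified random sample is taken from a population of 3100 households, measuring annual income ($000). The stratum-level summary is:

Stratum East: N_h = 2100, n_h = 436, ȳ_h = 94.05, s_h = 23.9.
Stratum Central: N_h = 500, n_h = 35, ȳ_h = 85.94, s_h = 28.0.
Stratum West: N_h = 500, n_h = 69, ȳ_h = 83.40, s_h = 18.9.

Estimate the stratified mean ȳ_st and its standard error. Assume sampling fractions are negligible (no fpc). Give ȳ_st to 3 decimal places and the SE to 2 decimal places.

ȳ_st = Σ W_h ȳ_h = (2100·94.05 + 500·85.94 + 500·83.40)/3100 = 91.02419
V̂(ȳ_st) = Σ W_h² s_h²/n_h, with W_h = N_h/N and N = 3100:
  stratum East: (2100/3100)²·23.9²/436 = 0.601208
  stratum Central: (500/3100)²·28.0²/35 = 0.582726
  stratum West: (500/3100)²·18.9²/69 = 0.134676
V̂(ȳ_st) = 1.31861
SE(ȳ_st) = √1.31861 = 1.14831

ȳ_st ≈ 91.024, SE ≈ 1.15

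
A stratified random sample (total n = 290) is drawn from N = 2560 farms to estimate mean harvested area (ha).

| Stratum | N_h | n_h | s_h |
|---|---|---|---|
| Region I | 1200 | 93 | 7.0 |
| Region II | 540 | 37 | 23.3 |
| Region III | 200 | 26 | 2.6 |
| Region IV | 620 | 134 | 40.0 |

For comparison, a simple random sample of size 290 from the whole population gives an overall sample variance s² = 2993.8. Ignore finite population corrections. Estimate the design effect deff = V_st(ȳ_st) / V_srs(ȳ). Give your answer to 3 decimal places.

V̂(ȳ_st) = Σ W_h² s_h²/n_h, with W_h = N_h/N and N = 2560:
  stratum Region I: (1200/2560)²·7.0²/93 = 0.11577
  stratum Region II: (540/2560)²·23.3²/37 = 0.652856
  stratum Region III: (200/2560)²·2.6²/26 = 0.00158691
  stratum Region IV: (620/2560)²·40.0²/134 = 0.700356
V_st = 1.47057
V_srs = s²/n = 2993.8/290 = 10.3234
deff = V_st / V_srs = 1.47057/10.3234 = 0.1424

deff ≈ 0.142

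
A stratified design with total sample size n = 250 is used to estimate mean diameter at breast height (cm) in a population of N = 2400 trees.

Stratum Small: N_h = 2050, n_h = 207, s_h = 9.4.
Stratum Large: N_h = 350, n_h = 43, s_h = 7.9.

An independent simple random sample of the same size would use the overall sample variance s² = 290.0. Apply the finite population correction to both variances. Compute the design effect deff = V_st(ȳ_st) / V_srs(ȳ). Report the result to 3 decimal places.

deff ≈ 0.295

V̂(ȳ_st) = Σ W_h² (1 − n_h/N_h) s_h²/n_h, with W_h = N_h/N and N = 2400:
  stratum Small: (2050/2400)²·(1 − 207/2050)·9.4²/207 = 0.27999
  stratum Large: (350/2400)²·(1 − 43/350)·7.9²/43 = 0.0270751
V_st = 0.307065
V_srs = (1 − 250/2400)·290.0/250 = 1.03917
deff = V_st / V_srs = 0.307065/1.03917 = 0.2955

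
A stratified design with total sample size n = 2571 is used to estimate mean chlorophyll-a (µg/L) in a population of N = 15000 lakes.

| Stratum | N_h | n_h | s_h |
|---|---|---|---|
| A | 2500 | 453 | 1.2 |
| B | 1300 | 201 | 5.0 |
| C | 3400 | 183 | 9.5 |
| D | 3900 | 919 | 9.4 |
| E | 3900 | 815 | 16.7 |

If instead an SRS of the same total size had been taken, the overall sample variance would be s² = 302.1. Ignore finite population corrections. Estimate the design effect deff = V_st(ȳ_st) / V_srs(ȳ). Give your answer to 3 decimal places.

deff ≈ 0.477

V̂(ȳ_st) = Σ W_h² s_h²/n_h, with W_h = N_h/N and N = 15000:
  stratum A: (2500/15000)²·1.2²/453 = 8.83002e-05
  stratum B: (1300/15000)²·5.0²/201 = 0.000934218
  stratum C: (3400/15000)²·9.5²/183 = 0.0253379
  stratum D: (3900/15000)²·9.4²/919 = 0.0064996
  stratum E: (3900/15000)²·16.7²/815 = 0.0231325
V_st = 0.0559925
V_srs = s²/n = 302.1/2571 = 0.117503
deff = V_st / V_srs = 0.0559925/0.117503 = 0.4765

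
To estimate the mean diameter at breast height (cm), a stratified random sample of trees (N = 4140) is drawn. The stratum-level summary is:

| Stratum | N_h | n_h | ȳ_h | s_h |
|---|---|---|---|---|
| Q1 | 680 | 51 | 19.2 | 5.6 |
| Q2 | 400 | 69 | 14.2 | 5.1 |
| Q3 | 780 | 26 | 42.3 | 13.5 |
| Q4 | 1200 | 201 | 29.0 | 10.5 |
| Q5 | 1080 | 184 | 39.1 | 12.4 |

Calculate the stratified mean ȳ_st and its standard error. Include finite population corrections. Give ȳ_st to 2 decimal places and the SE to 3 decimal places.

ȳ_st = Σ W_h ȳ_h = (680·19.2 + 400·14.2 + 780·42.3 + 1200·29.0 + 1080·39.1)/4140 = 31.10097
V̂(ȳ_st) = Σ W_h² (1 − n_h/N_h) s_h²/n_h, with W_h = N_h/N and N = 4140:
  stratum Q1: (680/4140)²·(1 − 51/680)·5.6²/51 = 0.0153449
  stratum Q2: (400/4140)²·(1 − 69/400)·5.1²/69 = 0.00291191
  stratum Q3: (780/4140)²·(1 − 26/780)·13.5²/26 = 0.240525
  stratum Q4: (1200/4140)²·(1 − 201/1200)·10.5²/201 = 0.0383644
  stratum Q5: (1080/4140)²·(1 − 184/1080)·12.4²/184 = 0.0471799
V̂(ȳ_st) = 0.344326
SE(ȳ_st) = √0.344326 = 0.586793

ȳ_st ≈ 31.10, SE ≈ 0.587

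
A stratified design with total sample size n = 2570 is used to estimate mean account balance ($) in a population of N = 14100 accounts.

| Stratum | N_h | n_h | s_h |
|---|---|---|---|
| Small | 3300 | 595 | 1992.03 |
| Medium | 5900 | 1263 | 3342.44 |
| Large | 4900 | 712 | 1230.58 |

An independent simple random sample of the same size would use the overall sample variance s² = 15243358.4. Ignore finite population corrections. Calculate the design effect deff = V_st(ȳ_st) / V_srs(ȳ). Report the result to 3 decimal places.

V̂(ȳ_st) = Σ W_h² s_h²/n_h, with W_h = N_h/N and N = 14100:
  stratum Small: (3300/14100)²·1992.03²/595 = 365.312
  stratum Medium: (5900/14100)²·3342.44²/1263 = 1548.78
  stratum Large: (4900/14100)²·1230.58²/712 = 256.858
V_st = 2170.95
V_srs = s²/n = 15243358.4/2570 = 5931.27
deff = V_st / V_srs = 2170.95/5931.27 = 0.3660

deff ≈ 0.366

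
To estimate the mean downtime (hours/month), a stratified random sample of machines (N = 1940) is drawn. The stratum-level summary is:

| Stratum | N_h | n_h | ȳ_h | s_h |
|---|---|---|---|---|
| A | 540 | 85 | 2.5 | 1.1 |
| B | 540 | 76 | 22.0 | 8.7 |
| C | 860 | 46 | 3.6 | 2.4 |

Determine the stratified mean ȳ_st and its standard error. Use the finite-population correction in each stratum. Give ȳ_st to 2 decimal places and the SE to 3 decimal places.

ȳ_st = Σ W_h ȳ_h = (540·2.5 + 540·22.0 + 860·3.6)/1940 = 8.41546
V̂(ȳ_st) = Σ W_h² (1 − n_h/N_h) s_h²/n_h, with W_h = N_h/N and N = 1940:
  stratum A: (540/1940)²·(1 − 85/540)·1.1²/85 = 0.000929326
  stratum B: (540/1940)²·(1 − 76/540)·8.7²/76 = 0.066303
  stratum C: (860/1940)²·(1 − 46/860)·2.4²/46 = 0.0232908
V̂(ȳ_st) = 0.0905231
SE(ȳ_st) = √0.0905231 = 0.300871

ȳ_st ≈ 8.42, SE ≈ 0.301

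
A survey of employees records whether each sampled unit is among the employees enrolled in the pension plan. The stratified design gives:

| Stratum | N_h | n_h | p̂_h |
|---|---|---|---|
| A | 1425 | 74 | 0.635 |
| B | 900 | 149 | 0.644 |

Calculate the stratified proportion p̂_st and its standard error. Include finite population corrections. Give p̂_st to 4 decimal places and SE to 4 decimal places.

N = 2325; stratum weights W_h = N_h/N.
p̂_st = Σ W_h p̂_h = (1425·0.635 + 900·0.644)/2325 = 0.63848
V̂(p̂_st) = Σ W_h² (1 − n_h/N_h) p̂_h(1−p̂_h)/(n_h−1):
  stratum A: (1425/2325)²·(1 − 74/1425)·0.635·0.365/73 = 0.00113075
  stratum B: (900/2325)²·(1 − 149/900)·0.644·0.356/148 = 0.000193692
V̂(p̂_st) = 0.00132445; SE = √V̂ = 0.0363929

p̂_st ≈ 0.6385, SE ≈ 0.0364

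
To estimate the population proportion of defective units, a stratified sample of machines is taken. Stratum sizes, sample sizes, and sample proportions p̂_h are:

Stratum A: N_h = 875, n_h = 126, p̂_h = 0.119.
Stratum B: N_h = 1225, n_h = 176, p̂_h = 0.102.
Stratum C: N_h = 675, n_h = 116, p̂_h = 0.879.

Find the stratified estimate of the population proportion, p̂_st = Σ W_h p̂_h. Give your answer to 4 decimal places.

N = 2775; stratum weights W_h = N_h/N.
p̂_st = Σ W_h p̂_h = (875·0.119 + 1225·0.102 + 675·0.879)/2775 = 0.29636

p̂_st ≈ 0.2964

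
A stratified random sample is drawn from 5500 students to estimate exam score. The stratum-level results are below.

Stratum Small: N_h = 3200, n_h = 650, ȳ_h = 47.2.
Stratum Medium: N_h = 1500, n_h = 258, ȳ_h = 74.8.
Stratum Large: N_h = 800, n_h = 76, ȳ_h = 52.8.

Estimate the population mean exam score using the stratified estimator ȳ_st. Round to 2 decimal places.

ȳ_st ≈ 55.54

N = Σ N_h = 5500. Stratum weights W_h = N_h/N.
ȳ_st = (3200·47.2 + 1500·74.8 + 800·52.8) / 5500 = 55.5418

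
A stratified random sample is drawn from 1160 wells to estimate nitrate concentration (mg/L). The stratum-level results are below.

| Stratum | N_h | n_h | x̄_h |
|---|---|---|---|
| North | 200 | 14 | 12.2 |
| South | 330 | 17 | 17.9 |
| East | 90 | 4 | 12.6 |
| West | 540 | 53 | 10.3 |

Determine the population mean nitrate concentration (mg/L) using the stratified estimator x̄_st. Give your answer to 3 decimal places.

x̄_st ≈ 12.968

N = Σ N_h = 1160. Stratum weights W_h = N_h/N.
x̄_st = (200·12.2 + 330·17.9 + 90·12.6 + 540·10.3) / 1160 = 12.96810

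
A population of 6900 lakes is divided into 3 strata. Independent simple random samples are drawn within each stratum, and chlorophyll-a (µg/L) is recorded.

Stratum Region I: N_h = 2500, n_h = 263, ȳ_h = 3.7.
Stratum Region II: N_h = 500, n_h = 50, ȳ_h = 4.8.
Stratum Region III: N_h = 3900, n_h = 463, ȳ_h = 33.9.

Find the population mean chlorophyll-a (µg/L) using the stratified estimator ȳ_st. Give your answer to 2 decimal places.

ȳ_st ≈ 20.85

N = Σ N_h = 6900. Stratum weights W_h = N_h/N.
ȳ_st = (2500·3.7 + 500·4.8 + 3900·33.9) / 6900 = 20.8493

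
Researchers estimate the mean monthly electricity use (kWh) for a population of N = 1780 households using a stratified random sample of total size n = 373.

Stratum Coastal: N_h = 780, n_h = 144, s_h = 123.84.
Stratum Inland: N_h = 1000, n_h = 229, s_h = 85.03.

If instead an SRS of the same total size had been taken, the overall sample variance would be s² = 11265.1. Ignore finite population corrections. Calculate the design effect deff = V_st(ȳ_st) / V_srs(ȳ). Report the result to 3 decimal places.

deff ≈ 1.007

V̂(ȳ_st) = Σ W_h² s_h²/n_h, with W_h = N_h/N and N = 1780:
  stratum Coastal: (780/1780)²·123.84²/144 = 20.4507
  stratum Inland: (1000/1780)²·85.03²/229 = 9.96481
V_st = 30.4155
V_srs = s²/n = 11265.1/373 = 30.2013
deff = V_st / V_srs = 30.4155/30.2013 = 1.0071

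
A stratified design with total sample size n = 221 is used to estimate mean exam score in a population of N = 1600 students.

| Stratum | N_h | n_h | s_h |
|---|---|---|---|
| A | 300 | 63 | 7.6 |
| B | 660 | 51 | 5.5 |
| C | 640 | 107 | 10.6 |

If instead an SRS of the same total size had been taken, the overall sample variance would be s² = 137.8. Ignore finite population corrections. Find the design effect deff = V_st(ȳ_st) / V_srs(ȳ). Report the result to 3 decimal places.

deff ≈ 0.483

V̂(ȳ_st) = Σ W_h² s_h²/n_h, with W_h = N_h/N and N = 1600:
  stratum A: (300/1600)²·7.6²/63 = 0.0322321
  stratum B: (660/1600)²·5.5²/51 = 0.100926
  stratum C: (640/1600)²·10.6²/107 = 0.168015
V_st = 0.301173
V_srs = s²/n = 137.8/221 = 0.623529
deff = V_st / V_srs = 0.301173/0.623529 = 0.4830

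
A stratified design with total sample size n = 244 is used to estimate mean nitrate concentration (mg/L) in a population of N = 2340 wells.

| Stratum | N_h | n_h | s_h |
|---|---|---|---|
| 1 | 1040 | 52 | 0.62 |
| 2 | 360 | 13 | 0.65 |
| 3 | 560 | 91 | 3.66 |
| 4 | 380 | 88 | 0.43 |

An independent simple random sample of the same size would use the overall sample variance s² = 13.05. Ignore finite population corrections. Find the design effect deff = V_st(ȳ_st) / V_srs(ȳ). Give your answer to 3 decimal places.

V̂(ȳ_st) = Σ W_h² s_h²/n_h, with W_h = N_h/N and N = 2340:
  stratum 1: (1040/2340)²·0.62²/52 = 0.00146021
  stratum 2: (360/2340)²·0.65²/13 = 0.000769231
  stratum 3: (560/2340)²·3.66²/91 = 0.00843073
  stratum 4: (380/2340)²·0.43²/88 = 5.54102e-05
V_st = 0.0107156
V_srs = s²/n = 13.05/244 = 0.0534836
deff = V_st / V_srs = 0.0107156/0.0534836 = 0.2004

deff ≈ 0.200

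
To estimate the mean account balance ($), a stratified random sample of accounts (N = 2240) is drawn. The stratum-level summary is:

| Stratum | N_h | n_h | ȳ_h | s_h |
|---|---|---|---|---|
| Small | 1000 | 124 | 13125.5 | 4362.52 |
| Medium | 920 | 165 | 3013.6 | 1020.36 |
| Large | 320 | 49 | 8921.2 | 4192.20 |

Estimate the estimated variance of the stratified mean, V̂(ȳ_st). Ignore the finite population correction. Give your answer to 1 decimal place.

V̂(ȳ_st) ≈ 38972.5

V̂(ȳ_st) = Σ W_h² s_h²/n_h, with W_h = N_h/N and N = 2240:
  stratum Small: (1000/2240)²·4362.52²/124 = 30588.4
  stratum Medium: (920/2240)²·1020.36²/165 = 1064.39
  stratum Large: (320/2240)²·4192.20²/49 = 7319.68
V̂(ȳ_st) = 38972.5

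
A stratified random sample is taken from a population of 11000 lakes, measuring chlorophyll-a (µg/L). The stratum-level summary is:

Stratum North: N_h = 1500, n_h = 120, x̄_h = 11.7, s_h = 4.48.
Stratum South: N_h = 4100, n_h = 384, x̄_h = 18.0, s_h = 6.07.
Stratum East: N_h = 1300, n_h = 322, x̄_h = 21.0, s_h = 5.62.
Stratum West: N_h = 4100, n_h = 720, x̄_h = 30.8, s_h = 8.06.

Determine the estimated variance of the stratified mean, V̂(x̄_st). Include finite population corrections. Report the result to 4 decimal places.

V̂(x̄_st) ≈ 0.0263

V̂(x̄_st) = Σ W_h² (1 − n_h/N_h) s_h²/n_h, with W_h = N_h/N and N = 11000:
  stratum North: (1500/11000)²·(1 − 120/1500)·4.48²/120 = 0.00286128
  stratum South: (4100/11000)²·(1 − 384/4100)·6.07²/384 = 0.0120815
  stratum East: (1300/11000)²·(1 − 322/1300)·5.62²/322 = 0.00103066
  stratum West: (4100/11000)²·(1 − 720/4100)·8.06²/720 = 0.0103336
V̂(x̄_st) = 0.026307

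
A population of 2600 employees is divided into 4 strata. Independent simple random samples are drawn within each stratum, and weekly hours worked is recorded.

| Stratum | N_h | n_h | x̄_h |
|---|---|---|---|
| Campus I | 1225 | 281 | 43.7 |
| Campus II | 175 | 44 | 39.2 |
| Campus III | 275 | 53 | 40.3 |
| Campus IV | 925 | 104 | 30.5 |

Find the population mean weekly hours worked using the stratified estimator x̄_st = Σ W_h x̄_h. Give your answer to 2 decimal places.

N = Σ N_h = 2600. Stratum weights W_h = N_h/N.
x̄_st = (1225·43.7 + 175·39.2 + 275·40.3 + 925·30.5) / 2600 = 38.3413

x̄_st ≈ 38.34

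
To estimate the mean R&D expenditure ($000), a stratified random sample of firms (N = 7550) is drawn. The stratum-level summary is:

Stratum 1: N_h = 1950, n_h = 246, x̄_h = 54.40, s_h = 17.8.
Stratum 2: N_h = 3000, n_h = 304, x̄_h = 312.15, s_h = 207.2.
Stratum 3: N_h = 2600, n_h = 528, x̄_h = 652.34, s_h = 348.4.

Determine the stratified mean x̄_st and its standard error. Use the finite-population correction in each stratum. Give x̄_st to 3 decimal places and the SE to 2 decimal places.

x̄_st ≈ 362.730, SE ≈ 6.47

x̄_st = Σ W_h x̄_h = (1950·54.40 + 3000·312.15 + 2600·652.34)/7550 = 362.73033
V̂(x̄_st) = Σ W_h² (1 − n_h/N_h) s_h²/n_h, with W_h = N_h/N and N = 7550:
  stratum 1: (1950/7550)²·(1 − 246/1950)·17.8²/246 = 0.0750784
  stratum 2: (3000/7550)²·(1 − 304/3000)·207.2²/304 = 20.0379
  stratum 3: (2600/7550)²·(1 − 528/2600)·348.4²/528 = 21.7266
V̂(x̄_st) = 41.8396
SE(x̄_st) = √41.8396 = 6.46835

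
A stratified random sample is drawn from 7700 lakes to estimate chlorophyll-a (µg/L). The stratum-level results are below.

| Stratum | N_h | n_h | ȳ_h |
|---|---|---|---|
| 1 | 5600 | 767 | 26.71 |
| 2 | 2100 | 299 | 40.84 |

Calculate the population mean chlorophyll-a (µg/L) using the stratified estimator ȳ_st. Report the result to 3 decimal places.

ȳ_st ≈ 30.564

N = Σ N_h = 7700. Stratum weights W_h = N_h/N.
ȳ_st = (5600·26.71 + 2100·40.84) / 7700 = 30.56364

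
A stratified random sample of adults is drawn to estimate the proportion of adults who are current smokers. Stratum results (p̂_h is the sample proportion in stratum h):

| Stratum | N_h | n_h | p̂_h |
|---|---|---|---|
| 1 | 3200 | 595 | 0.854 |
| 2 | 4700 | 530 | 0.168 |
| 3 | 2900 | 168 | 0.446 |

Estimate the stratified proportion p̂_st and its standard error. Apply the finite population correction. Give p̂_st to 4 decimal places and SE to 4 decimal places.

p̂_st ≈ 0.4459, SE ≈ 0.0126

N = 10800; stratum weights W_h = N_h/N.
p̂_st = Σ W_h p̂_h = (3200·0.854 + 4700·0.168 + 2900·0.446)/10800 = 0.44591
V̂(p̂_st) = Σ W_h² (1 − n_h/N_h) p̂_h(1−p̂_h)/(n_h−1):
  stratum 1: (3200/10800)²·(1 − 595/3200)·0.854·0.146/594 = 1.50015e-05
  stratum 2: (4700/10800)²·(1 − 530/4700)·0.168·0.832/529 = 4.4398e-05
  stratum 3: (2900/10800)²·(1 − 168/2900)·0.446·0.554/167 = 0.000100498
V̂(p̂_st) = 0.000159898; SE = √V̂ = 0.0126451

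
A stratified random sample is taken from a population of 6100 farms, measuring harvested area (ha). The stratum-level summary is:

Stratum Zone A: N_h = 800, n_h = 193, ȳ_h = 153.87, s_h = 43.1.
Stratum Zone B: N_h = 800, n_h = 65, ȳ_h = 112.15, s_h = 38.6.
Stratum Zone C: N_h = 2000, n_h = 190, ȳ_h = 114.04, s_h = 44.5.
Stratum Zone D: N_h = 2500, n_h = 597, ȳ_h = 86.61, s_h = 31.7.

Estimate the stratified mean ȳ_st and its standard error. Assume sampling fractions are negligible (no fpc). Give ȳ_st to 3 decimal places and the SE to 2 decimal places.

ȳ_st ≈ 107.774, SE ≈ 1.40

ȳ_st = Σ W_h ȳ_h = (800·153.87 + 800·112.15 + 2000·114.04 + 2500·86.61)/6100 = 107.77393
V̂(ȳ_st) = Σ W_h² s_h²/n_h, with W_h = N_h/N and N = 6100:
  stratum Zone A: (800/6100)²·43.1²/193 = 0.165546
  stratum Zone B: (800/6100)²·38.6²/65 = 0.394259
  stratum Zone C: (2000/6100)²·44.5²/190 = 1.12038
  stratum Zone D: (2500/6100)²·31.7²/597 = 0.282725
V̂(ȳ_st) = 1.96291
SE(ȳ_st) = √1.96291 = 1.40104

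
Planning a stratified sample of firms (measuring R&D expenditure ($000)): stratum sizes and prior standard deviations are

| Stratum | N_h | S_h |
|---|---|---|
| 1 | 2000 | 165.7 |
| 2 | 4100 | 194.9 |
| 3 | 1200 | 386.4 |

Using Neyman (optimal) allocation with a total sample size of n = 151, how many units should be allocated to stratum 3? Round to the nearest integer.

44

Neyman allocation: n_h = n · N_h S_h / Σ N_i S_i, with n = 151.
  stratum 1: N_h·S_h = 2000·165.7 = 331400.00
  stratum 2: N_h·S_h = 4100·194.9 = 799090.00
  stratum 3: N_h·S_h = 1200·386.4 = 463680.00
Σ N_h S_h = 1594170.00
n for stratum 3 = 151·463680.00/1594170.00 = 43.920 → 44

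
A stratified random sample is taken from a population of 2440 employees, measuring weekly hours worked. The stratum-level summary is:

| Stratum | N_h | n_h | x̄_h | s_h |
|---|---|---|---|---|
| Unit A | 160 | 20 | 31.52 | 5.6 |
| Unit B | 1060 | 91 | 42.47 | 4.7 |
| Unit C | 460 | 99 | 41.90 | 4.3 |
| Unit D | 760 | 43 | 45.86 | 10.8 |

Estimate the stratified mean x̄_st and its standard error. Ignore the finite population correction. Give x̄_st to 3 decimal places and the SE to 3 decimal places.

x̄_st ≈ 42.700, SE ≈ 0.568

x̄_st = Σ W_h x̄_h = (160·31.52 + 1060·42.47 + 460·41.90 + 760·45.86)/2440 = 42.70041
V̂(x̄_st) = Σ W_h² s_h²/n_h, with W_h = N_h/N and N = 2440:
  stratum Unit A: (160/2440)²·5.6²/20 = 0.00674227
  stratum Unit B: (1060/2440)²·4.7²/91 = 0.0458128
  stratum Unit C: (460/2440)²·4.3²/99 = 0.00663801
  stratum Unit D: (760/2440)²·10.8²/43 = 0.263164
V̂(x̄_st) = 0.322357
SE(x̄_st) = √0.322357 = 0.567765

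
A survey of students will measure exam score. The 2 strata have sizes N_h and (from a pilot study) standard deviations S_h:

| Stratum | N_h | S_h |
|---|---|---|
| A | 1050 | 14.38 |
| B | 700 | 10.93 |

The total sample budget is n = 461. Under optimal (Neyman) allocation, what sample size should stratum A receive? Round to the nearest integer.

Neyman allocation: n_h = n · N_h S_h / Σ N_i S_i, with n = 461.
  stratum A: N_h·S_h = 1050·14.38 = 15099.00
  stratum B: N_h·S_h = 700·10.93 = 7651.00
Σ N_h S_h = 22750.00
n for stratum A = 461·15099.00/22750.00 = 305.962 → 306

306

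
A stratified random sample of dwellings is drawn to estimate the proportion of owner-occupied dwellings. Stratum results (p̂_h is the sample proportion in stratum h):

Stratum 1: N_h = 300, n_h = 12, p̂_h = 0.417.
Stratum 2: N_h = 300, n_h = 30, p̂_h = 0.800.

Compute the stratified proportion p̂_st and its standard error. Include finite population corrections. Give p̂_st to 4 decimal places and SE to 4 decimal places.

p̂_st ≈ 0.6085, SE ≈ 0.0809

N = 600; stratum weights W_h = N_h/N.
p̂_st = Σ W_h p̂_h = (300·0.417 + 300·0.800)/600 = 0.60850
V̂(p̂_st) = Σ W_h² (1 − n_h/N_h) p̂_h(1−p̂_h)/(n_h−1):
  stratum 1: (300/600)²·(1 − 12/300)·0.417·0.583/11 = 0.00530424
  stratum 2: (300/600)²·(1 − 30/300)·0.800·0.200/29 = 0.00124138
V̂(p̂_st) = 0.00654562; SE = √V̂ = 0.080905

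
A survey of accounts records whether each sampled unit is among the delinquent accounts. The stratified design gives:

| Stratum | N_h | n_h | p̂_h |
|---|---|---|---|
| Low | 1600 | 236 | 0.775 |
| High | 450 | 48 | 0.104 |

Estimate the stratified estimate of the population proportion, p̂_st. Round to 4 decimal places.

p̂_st ≈ 0.6277

N = 2050; stratum weights W_h = N_h/N.
p̂_st = Σ W_h p̂_h = (1600·0.775 + 450·0.104)/2050 = 0.62771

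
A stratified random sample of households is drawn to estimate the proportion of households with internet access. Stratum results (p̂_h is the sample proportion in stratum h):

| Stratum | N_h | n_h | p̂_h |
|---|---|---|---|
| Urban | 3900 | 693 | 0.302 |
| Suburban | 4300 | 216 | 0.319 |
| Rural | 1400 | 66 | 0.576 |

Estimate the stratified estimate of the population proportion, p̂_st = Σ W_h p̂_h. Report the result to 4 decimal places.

N = 9600; stratum weights W_h = N_h/N.
p̂_st = Σ W_h p̂_h = (3900·0.302 + 4300·0.319 + 1400·0.576)/9600 = 0.34957

p̂_st ≈ 0.3496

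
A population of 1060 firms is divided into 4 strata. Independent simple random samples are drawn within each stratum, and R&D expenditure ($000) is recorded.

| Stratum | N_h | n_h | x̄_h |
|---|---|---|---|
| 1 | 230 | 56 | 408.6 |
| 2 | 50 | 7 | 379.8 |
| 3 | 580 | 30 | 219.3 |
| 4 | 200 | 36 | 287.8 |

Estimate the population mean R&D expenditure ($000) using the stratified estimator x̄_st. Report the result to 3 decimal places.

N = Σ N_h = 1060. Stratum weights W_h = N_h/N.
x̄_st = (230·408.6 + 50·379.8 + 580·219.3 + 200·287.8) / 1060 = 280.86981

x̄_st ≈ 280.870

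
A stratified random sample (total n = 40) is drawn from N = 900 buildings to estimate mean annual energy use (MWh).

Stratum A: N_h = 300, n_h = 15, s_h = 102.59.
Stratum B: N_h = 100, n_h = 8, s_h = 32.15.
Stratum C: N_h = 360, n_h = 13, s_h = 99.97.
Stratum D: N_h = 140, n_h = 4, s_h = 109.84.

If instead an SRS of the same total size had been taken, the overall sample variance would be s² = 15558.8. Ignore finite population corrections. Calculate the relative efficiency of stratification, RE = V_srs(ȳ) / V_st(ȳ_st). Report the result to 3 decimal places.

V̂(ȳ_st) = Σ W_h² s_h²/n_h, with W_h = N_h/N and N = 900:
  stratum A: (300/900)²·102.59²/15 = 77.9608
  stratum B: (100/900)²·32.15²/8 = 1.5951
  stratum C: (360/900)²·99.97²/13 = 123.003
  stratum D: (140/900)²·109.84²/4 = 72.9847
V_st = 275.544
V_srs = s²/n = 15558.8/40 = 388.97
Relative efficiency = V_srs / V_st = 388.97/275.544 = 1.4116

RE ≈ 1.412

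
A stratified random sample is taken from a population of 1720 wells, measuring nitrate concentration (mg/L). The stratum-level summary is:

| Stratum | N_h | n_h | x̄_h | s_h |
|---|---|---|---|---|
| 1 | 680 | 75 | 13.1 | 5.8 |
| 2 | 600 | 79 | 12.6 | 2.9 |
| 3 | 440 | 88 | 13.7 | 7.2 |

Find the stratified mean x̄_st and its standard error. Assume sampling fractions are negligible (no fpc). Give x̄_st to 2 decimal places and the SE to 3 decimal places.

x̄_st ≈ 13.08, SE ≈ 0.349

x̄_st = Σ W_h x̄_h = (680·13.1 + 600·12.6 + 440·13.7)/1720 = 13.07907
V̂(x̄_st) = Σ W_h² s_h²/n_h, with W_h = N_h/N and N = 1720:
  stratum 1: (680/1720)²·5.8²/75 = 0.0701061
  stratum 2: (600/1720)²·2.9²/79 = 0.0129543
  stratum 3: (440/1720)²·7.2²/88 = 0.0385506
V̂(x̄_st) = 0.121611
SE(x̄_st) = √0.121611 = 0.348728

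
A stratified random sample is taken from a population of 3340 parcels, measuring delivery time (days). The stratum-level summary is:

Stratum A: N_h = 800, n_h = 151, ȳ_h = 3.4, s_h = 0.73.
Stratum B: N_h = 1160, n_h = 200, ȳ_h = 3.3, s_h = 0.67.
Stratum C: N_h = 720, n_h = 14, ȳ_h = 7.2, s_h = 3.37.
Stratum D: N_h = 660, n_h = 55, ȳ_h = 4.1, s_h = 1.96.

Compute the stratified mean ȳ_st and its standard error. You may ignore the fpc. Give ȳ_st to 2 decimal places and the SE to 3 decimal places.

ȳ_st ≈ 4.32, SE ≈ 0.202

ȳ_st = Σ W_h ȳ_h = (800·3.4 + 1160·3.3 + 720·7.2 + 660·4.1)/3340 = 4.32275
V̂(ȳ_st) = Σ W_h² s_h²/n_h, with W_h = N_h/N and N = 3340:
  stratum A: (800/3340)²·0.73²/151 = 0.000202468
  stratum B: (1160/3340)²·0.67²/200 = 0.000270734
  stratum C: (720/3340)²·3.37²/14 = 0.0376967
  stratum D: (660/3340)²·1.96²/55 = 0.00272737
V̂(ȳ_st) = 0.0408973
SE(ȳ_st) = √0.0408973 = 0.202231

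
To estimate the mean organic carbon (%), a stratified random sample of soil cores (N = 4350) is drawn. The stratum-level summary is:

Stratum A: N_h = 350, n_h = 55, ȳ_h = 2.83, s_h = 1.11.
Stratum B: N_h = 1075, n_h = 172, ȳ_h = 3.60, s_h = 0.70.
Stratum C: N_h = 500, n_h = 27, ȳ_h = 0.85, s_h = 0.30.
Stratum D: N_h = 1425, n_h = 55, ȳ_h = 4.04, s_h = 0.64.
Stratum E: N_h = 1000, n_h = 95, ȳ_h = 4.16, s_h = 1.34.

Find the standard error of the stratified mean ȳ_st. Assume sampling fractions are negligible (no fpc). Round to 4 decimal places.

V̂(ȳ_st) = Σ W_h² s_h²/n_h, with W_h = N_h/N and N = 4350:
  stratum A: (350/4350)²·1.11²/55 = 0.000145024
  stratum B: (1075/4350)²·0.70²/172 = 0.000173983
  stratum C: (500/4350)²·0.30²/27 = 4.40393e-05
  stratum D: (1425/4350)²·0.64²/55 = 0.000799187
  stratum E: (1000/4350)²·1.34²/95 = 0.000998867
V̂(ȳ_st) = 0.0021611
SE(ȳ_st) = √0.0021611 = 0.0464876

SE(ȳ_st) ≈ 0.0465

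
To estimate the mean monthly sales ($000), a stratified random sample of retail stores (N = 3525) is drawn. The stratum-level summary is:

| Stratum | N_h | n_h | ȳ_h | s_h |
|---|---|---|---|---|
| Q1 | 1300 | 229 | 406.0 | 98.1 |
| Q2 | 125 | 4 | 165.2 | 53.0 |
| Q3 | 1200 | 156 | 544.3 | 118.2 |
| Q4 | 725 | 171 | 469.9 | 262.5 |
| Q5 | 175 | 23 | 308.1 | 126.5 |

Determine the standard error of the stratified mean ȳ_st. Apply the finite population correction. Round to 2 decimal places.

V̂(ȳ_st) = Σ W_h² (1 − n_h/N_h) s_h²/n_h, with W_h = N_h/N and N = 3525:
  stratum Q1: (1300/3525)²·(1 − 229/1300)·98.1²/229 = 4.70887
  stratum Q2: (125/3525)²·(1 − 4/125)·53.0²/4 = 0.854809
  stratum Q3: (1200/3525)²·(1 − 156/1200)·118.2²/156 = 9.02971
  stratum Q4: (725/3525)²·(1 − 171/725)·262.5²/171 = 13.0254
  stratum Q5: (175/3525)²·(1 − 23/175)·126.5²/23 = 1.48942
V̂(ȳ_st) = 29.1082
SE(ȳ_st) = √29.1082 = 5.39521

SE(ȳ_st) ≈ 5.40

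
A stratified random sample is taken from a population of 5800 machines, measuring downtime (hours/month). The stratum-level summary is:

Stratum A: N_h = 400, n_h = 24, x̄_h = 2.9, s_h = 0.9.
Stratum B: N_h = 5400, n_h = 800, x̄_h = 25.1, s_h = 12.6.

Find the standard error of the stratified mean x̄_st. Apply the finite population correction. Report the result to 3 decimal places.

SE(x̄_st) ≈ 0.383

V̂(x̄_st) = Σ W_h² (1 − n_h/N_h) s_h²/n_h, with W_h = N_h/N and N = 5800:
  stratum A: (400/5800)²·(1 − 24/400)·0.9²/24 = 0.000150892
  stratum B: (5400/5800)²·(1 − 800/5400)·12.6²/800 = 0.146537
V̂(x̄_st) = 0.146688
SE(x̄_st) = √0.146688 = 0.382998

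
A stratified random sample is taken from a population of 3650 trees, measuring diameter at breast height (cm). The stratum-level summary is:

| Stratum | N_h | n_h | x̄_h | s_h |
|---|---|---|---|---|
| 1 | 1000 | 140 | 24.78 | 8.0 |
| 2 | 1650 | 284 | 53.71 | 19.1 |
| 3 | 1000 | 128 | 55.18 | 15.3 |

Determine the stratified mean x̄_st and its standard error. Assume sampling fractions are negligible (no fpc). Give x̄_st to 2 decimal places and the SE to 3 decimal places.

x̄_st ≈ 46.19, SE ≈ 0.659

x̄_st = Σ W_h x̄_h = (1000·24.78 + 1650·53.71 + 1000·55.18)/3650 = 46.18671
V̂(x̄_st) = Σ W_h² s_h²/n_h, with W_h = N_h/N and N = 3650:
  stratum 1: (1000/3650)²·8.0²/140 = 0.0343136
  stratum 2: (1650/3650)²·19.1²/284 = 0.262501
  stratum 3: (1000/3650)²·15.3²/128 = 0.137274
V̂(x̄_st) = 0.434088
SE(x̄_st) = √0.434088 = 0.658854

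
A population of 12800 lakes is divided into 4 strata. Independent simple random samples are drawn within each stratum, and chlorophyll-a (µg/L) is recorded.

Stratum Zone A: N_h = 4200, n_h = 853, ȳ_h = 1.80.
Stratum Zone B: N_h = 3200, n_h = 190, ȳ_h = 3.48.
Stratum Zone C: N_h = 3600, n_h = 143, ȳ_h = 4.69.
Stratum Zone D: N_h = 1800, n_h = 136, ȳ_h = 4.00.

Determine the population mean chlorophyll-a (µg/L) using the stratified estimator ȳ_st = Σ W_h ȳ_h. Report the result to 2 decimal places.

ȳ_st ≈ 3.34

N = Σ N_h = 12800. Stratum weights W_h = N_h/N.
ȳ_st = (4200·1.80 + 3200·3.48 + 3600·4.69 + 1800·4.00) / 12800 = 3.3422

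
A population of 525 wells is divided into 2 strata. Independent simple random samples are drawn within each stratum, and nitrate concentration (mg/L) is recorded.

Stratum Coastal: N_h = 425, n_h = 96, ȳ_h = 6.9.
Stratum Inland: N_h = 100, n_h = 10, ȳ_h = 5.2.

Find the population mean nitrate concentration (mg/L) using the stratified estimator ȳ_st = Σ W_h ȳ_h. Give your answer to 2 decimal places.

N = Σ N_h = 525. Stratum weights W_h = N_h/N.
ȳ_st = (425·6.9 + 100·5.2) / 525 = 6.5762

ȳ_st ≈ 6.58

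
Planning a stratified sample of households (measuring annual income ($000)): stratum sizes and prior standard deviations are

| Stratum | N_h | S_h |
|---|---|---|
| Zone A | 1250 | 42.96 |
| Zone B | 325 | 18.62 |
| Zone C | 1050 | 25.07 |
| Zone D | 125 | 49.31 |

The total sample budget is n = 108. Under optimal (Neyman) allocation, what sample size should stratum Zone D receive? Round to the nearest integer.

Neyman allocation: n_h = n · N_h S_h / Σ N_i S_i, with n = 108.
  stratum Zone A: N_h·S_h = 1250·42.96 = 53700.00
  stratum Zone B: N_h·S_h = 325·18.62 = 6051.50
  stratum Zone C: N_h·S_h = 1050·25.07 = 26323.50
  stratum Zone D: N_h·S_h = 125·49.31 = 6163.75
Σ N_h S_h = 92238.75
n for stratum Zone D = 108·6163.75/92238.75 = 7.217 → 7

7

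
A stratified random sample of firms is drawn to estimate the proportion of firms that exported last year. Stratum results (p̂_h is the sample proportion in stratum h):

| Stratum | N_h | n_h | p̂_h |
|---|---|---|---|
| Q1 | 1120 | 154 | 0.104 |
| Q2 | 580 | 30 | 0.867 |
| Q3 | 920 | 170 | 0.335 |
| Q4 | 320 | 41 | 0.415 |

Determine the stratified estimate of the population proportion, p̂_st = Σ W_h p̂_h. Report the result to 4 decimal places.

N = 2940; stratum weights W_h = N_h/N.
p̂_st = Σ W_h p̂_h = (1120·0.104 + 580·0.867 + 920·0.335 + 320·0.415)/2940 = 0.36066

p̂_st ≈ 0.3607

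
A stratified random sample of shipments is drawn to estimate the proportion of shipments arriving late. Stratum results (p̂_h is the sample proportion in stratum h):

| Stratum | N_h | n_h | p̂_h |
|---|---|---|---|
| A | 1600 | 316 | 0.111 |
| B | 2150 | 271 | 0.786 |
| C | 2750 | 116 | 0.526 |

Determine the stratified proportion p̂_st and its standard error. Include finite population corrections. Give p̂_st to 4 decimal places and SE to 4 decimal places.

p̂_st ≈ 0.5098, SE ≈ 0.0211

N = 6500; stratum weights W_h = N_h/N.
p̂_st = Σ W_h p̂_h = (1600·0.111 + 2150·0.786 + 2750·0.526)/6500 = 0.50985
V̂(p̂_st) = Σ W_h² (1 − n_h/N_h) p̂_h(1−p̂_h)/(n_h−1):
  stratum A: (1600/6500)²·(1 − 316/1600)·0.111·0.889/315 = 1.52325e-05
  stratum B: (2150/6500)²·(1 − 271/2150)·0.786·0.214/270 = 5.95677e-05
  stratum C: (2750/6500)²·(1 − 116/2750)·0.526·0.474/115 = 0.000371696
V̂(p̂_st) = 0.000446496; SE = √V̂ = 0.0211305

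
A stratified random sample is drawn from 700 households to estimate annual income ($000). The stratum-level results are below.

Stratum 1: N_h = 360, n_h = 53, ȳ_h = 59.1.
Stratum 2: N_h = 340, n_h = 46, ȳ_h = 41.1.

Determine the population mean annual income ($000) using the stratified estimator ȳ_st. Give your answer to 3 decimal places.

N = Σ N_h = 700. Stratum weights W_h = N_h/N.
ȳ_st = (360·59.1 + 340·41.1) / 700 = 50.35714

ȳ_st ≈ 50.357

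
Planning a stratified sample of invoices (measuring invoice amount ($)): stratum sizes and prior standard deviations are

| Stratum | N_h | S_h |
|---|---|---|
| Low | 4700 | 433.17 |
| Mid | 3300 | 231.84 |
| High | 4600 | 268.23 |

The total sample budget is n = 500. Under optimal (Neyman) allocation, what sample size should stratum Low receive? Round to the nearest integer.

Neyman allocation: n_h = n · N_h S_h / Σ N_i S_i, with n = 500.
  stratum Low: N_h·S_h = 4700·433.17 = 2035899.00
  stratum Mid: N_h·S_h = 3300·231.84 = 765072.00
  stratum High: N_h·S_h = 4600·268.23 = 1233858.00
Σ N_h S_h = 4034829.00
n for stratum Low = 500·2035899.00/4034829.00 = 252.291 → 252

252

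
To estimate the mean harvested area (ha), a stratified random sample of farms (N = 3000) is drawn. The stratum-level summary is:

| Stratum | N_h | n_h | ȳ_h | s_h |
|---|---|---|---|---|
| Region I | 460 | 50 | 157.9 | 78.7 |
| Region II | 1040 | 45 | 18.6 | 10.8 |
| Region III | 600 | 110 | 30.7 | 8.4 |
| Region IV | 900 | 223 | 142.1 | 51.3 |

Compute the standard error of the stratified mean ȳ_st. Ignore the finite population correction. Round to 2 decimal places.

SE(ȳ_st) ≈ 2.08

V̂(ȳ_st) = Σ W_h² s_h²/n_h, with W_h = N_h/N and N = 3000:
  stratum Region I: (460/3000)²·78.7²/50 = 2.91241
  stratum Region II: (1040/3000)²·10.8²/45 = 0.311501
  stratum Region III: (600/3000)²·8.4²/110 = 0.0256582
  stratum Region IV: (900/3000)²·51.3²/223 = 1.06212
V̂(ȳ_st) = 4.31169
SE(ȳ_st) = √4.31169 = 2.07646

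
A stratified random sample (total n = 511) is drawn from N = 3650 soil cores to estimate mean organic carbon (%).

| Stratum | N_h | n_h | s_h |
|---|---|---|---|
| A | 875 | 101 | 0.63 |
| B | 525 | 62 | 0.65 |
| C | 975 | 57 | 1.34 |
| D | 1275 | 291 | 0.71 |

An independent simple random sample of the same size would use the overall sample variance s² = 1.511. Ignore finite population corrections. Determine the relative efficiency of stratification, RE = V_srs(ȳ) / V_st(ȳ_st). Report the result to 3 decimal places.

V̂(ȳ_st) = Σ W_h² s_h²/n_h, with W_h = N_h/N and N = 3650:
  stratum A: (875/3650)²·0.63²/101 = 0.000225834
  stratum B: (525/3650)²·0.65²/62 = 0.000140983
  stratum C: (975/3650)²·1.34²/57 = 0.0022478
  stratum D: (1275/3650)²·0.71²/291 = 0.000211377
V_st = 0.002826
V_srs = s²/n = 1.511/511 = 0.00295695
Relative efficiency = V_srs / V_st = 0.00295695/0.002826 = 1.0463

RE ≈ 1.046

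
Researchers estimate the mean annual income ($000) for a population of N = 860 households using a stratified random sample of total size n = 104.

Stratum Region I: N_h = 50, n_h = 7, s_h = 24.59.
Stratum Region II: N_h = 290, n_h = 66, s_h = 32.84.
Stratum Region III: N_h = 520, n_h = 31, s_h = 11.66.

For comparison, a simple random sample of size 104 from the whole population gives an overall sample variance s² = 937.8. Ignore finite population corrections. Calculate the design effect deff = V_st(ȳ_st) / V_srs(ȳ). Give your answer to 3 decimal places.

V̂(ȳ_st) = Σ W_h² s_h²/n_h, with W_h = N_h/N and N = 860:
  stratum Region I: (50/860)²·24.59²/7 = 0.291986
  stratum Region II: (290/860)²·32.84²/66 = 1.85807
  stratum Region III: (520/860)²·11.66²/31 = 1.60341
V_st = 3.75347
V_srs = s²/n = 937.8/104 = 9.01731
deff = V_st / V_srs = 3.75347/9.01731 = 0.4163

deff ≈ 0.416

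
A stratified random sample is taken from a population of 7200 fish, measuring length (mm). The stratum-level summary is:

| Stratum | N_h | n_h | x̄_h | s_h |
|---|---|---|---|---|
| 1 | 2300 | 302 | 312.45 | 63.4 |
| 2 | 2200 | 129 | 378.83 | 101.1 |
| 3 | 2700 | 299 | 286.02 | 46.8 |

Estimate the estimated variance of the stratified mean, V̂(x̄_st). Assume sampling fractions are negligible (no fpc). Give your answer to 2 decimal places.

V̂(x̄_st) = Σ W_h² s_h²/n_h, with W_h = N_h/N and N = 7200:
  stratum 1: (2300/7200)²·63.4²/302 = 1.3582
  stratum 2: (2200/7200)²·101.1²/129 = 7.39764
  stratum 3: (2700/7200)²·46.8²/299 = 1.03011
V̂(x̄_st) = 9.78594

V̂(x̄_st) ≈ 9.79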